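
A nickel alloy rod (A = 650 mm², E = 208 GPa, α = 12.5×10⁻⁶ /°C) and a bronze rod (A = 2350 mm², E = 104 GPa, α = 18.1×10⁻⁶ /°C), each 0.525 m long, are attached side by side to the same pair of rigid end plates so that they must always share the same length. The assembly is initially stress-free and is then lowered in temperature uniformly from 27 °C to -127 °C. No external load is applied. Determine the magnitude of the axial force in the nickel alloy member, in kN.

Both members must finish at the same length. With the larger α, the bronze tends to over-contract; the plates restrain it, putting the bronze in tension and the nickel alloy in compression. With no external load the two internal forces are equal and opposite, magnitude P.
Equating the net (thermal + elastic) strains gives |α₁ − α₂|·ΔT = P·[1/(A₁E₁) + 1/(A₂E₂)].
|α₁ − α₂|·ΔT = 5.6×10⁻⁶ × 154 = 0.0008624.
1/(A₁E₁) + 1/(A₂E₂) = 1/(650×208×10³) + 1/(2350×104×10³) = 1.149×10⁻⁸ N⁻¹.
So P = 0.0008624 / 1.149×10⁻⁸ = 75.07 kN.

P ≈ 75.1 kN (compressive in the nickel alloy)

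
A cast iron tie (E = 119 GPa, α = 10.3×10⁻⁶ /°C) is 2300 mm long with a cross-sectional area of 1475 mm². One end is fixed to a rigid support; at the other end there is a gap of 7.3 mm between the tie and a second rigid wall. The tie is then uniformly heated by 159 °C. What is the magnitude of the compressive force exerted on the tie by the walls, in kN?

If the wall were absent the tie would grow by αΔT L = 10.3×10⁻⁶ × 159 × 2300 = 3.767 mm.
This is smaller than the 7.3 mm clearance, so the tie expands freely without reaching the stop — the stress is zero.

P ≈ 0 kN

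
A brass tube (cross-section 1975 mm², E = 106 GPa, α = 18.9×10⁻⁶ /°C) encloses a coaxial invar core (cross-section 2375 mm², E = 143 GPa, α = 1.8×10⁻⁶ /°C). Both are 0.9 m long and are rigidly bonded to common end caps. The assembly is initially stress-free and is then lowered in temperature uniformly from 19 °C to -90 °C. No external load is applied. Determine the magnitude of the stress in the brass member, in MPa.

σ ≈ 122 MPa (tensile)

Both members must finish at the same length. With the larger α, the brass tends to over-contract; the plates restrain it, putting the brass in tension and the invar in compression. With no external load the two internal forces are equal and opposite, magnitude P.
Setting the final lengths equal and cancelling L: (α₁ − α₂)ΔT = P/(A₁E₁) + P/(A₂E₂).
|α₁ − α₂|·ΔT = 17.1×10⁻⁶ × 109 = 0.001864.
1/(A₁E₁) + 1/(A₂E₂) = 1/(1975×106×10³) + 1/(2375×143×10³) = 7.721×10⁻⁹ N⁻¹.
P = 0.001864 / 7.721×10⁻⁹ = 241400 N = 241.4 kN.
σ_{brass} = P/A₁ = 241400/1975 = 122.2 MPa, tensile.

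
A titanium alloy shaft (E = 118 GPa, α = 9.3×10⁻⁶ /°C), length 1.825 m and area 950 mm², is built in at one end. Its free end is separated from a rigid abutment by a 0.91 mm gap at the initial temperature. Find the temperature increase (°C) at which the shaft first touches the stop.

The gap closes when αΔT L = 0.91 mm, since the shaft is still unstressed at that instant.
ΔT = 0.91 / (9.3×10⁻⁶ × 1825) = 53.62 °C.

ΔT ≈ 53.6 °C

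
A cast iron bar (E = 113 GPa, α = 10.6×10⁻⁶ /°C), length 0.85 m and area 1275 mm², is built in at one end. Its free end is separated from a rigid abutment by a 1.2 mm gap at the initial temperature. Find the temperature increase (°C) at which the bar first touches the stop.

ΔT ≈ 133 °C

Contact occurs when the free expansion equals the gap: αΔT L = 1.2 mm.
So ΔT = g/(αL) = 1.2/(10.6×10⁻⁶ × 850) = 133.2 °C.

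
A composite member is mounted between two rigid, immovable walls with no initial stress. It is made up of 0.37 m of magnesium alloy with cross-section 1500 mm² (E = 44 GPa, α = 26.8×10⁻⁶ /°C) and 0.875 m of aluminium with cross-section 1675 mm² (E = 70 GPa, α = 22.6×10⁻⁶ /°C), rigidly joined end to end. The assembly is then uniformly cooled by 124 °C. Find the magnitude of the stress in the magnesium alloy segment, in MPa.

σ ≈ 188 MPa (tensile)

If the supports were absent, the total length change would be Σ αᵢΔT Lᵢ = 26.8×10⁻⁶×124×370 + 22.6×10⁻⁶×124×875 = 3.682 mm.
The rigid supports impose zero overall length change; the single axial force P common to all segments must satisfy P Σ Lᵢ/(AᵢEᵢ) = δ_free.
The series flexibility is Σ Lᵢ/(AᵢEᵢ) = 370/(1500×44×10³) + 875/(1675×70×10³) = 1.307×10⁻⁵ mm/N.
Hence P = δ_free / Σ(L/AE) = 3.682/1.307×10⁻⁵ = 281.7 kN (tensile).
σ_{magnesium alloy} = P / A = 281700 / 1500 = 187.8 MPa.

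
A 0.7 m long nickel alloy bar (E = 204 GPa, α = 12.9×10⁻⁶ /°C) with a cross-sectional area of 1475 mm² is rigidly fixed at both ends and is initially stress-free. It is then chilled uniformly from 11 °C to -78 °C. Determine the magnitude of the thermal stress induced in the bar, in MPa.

With length fixed, the mechanical strain must cancel the thermal strain αΔT = 12.9×10⁻⁶ × 89 = 1148.1×10⁻⁶.
Hence σ = E·αΔT = 204×10³ × 1148.1×10⁻⁶ = 234.2 MPa, tensile.

σ ≈ 234 MPa (tensile)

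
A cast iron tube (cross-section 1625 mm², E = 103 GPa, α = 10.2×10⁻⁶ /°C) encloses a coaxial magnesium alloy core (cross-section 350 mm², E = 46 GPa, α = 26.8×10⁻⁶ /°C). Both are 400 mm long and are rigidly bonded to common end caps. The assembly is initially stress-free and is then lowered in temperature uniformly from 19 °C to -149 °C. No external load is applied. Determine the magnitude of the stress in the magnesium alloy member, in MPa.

σ ≈ 117 MPa (tensile)

Both members must finish at the same length. With the larger α, the magnesium alloy tends to over-contract; the plates restrain it, putting the magnesium alloy in tension and the cast iron in compression. With no external load the two internal forces are equal and opposite, magnitude P.
Equating the net (thermal + elastic) strains gives |α₁ − α₂|·ΔT = P·[1/(A₁E₁) + 1/(A₂E₂)].
|α₁ − α₂|·ΔT = 16.6×10⁻⁶ × 168 = 0.002789.
1/(A₁E₁) + 1/(A₂E₂) = 1/(1625×103×10³) + 1/(350×46×10³) = 6.809×10⁻⁸ N⁻¹.
So P = 0.002789 / 6.809×10⁻⁸ = 40.96 kN.
σ_{magnesium alloy} = P/A₂ = 40960/350 = 117 MPa, tensile.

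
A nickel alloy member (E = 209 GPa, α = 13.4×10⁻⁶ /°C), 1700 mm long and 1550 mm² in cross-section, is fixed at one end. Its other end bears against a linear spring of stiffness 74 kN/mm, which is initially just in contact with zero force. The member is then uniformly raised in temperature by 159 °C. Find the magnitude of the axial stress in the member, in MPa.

If the spring were absent the member would lengthen by αΔT L = 13.4×10⁻⁶ × 159 × 1700 = 3.622 mm.
With a force P in the spring, the elastic change of the member is PL/(AE) and that of the spring is P/k; compatibility requires their sum to equal δ_free.
P [ L/(AE) + 1/k ] = δ_free → P [ 1700/(1550×209×10³) + 1/(74×10³) ] = 3.622.
P = 3.622 / 1.876×10⁻⁵ = 193100 N.
σ = P/A = 193100/1550 = 124.6 MPa.

σ ≈ 125 MPa (compressive)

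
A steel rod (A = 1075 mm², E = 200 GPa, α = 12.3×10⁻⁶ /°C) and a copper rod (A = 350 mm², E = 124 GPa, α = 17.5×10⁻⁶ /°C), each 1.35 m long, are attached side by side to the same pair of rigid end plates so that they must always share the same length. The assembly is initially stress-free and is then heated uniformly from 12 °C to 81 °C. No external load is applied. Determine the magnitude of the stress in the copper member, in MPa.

σ ≈ 37 MPa (compressive)

Both members must finish at the same length. With the larger α, the copper tends to over-expand; the plates restrain it, putting the copper in compression and the steel in tension. With no external load the two internal forces are equal and opposite, magnitude P.
Setting the final lengths equal and cancelling L: (α₁ − α₂)ΔT = P/(A₁E₁) + P/(A₂E₂).
|α₁ − α₂|·ΔT = 5.2×10⁻⁶ × 69 = 0.0003588.
1/(A₁E₁) + 1/(A₂E₂) = 1/(1075×200×10³) + 1/(350×124×10³) = 2.769×10⁻⁸ N⁻¹.
P = 0.0003588 / 2.769×10⁻⁸ = 12960 N = 12.96 kN.
σ_{copper} = P/A₂ = 12960/350 = 37.02 MPa, compressive.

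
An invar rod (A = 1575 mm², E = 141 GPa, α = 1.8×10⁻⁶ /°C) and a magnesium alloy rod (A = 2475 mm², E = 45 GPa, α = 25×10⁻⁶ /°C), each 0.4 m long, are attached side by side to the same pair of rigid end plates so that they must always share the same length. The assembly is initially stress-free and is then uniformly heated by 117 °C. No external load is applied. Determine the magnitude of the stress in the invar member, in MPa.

σ ≈ 128 MPa (tensile)

The magnesium alloy has the larger α, so on heating it would change length more than the invar if both were free. The rigid plates force a common final length, so the magnesium alloy is put into compression and the invar into tension, with equal and opposite forces P (no external load).
Equating the net (thermal + elastic) strains gives |α₁ − α₂|·ΔT = P·[1/(A₁E₁) + 1/(A₂E₂)].
|α₁ − α₂|·ΔT = 23.2×10⁻⁶ × 117 = 0.002714.
1/(A₁E₁) + 1/(A₂E₂) = 1/(1575×141×10³) + 1/(2475×45×10³) = 1.348×10⁻⁸ N⁻¹.
So P = 0.002714 / 1.348×10⁻⁸ = 201.3 kN.
σ_{invar} = P/A₁ = 201300/1575 = 127.8 MPa, tensile.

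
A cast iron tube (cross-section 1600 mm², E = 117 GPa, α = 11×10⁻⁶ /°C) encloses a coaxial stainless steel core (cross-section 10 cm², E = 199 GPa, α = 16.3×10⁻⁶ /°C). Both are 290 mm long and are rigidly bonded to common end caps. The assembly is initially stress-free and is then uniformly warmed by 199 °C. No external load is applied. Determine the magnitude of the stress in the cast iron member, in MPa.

σ ≈ 63.6 MPa (tensile)

Equilibrium of a rigid end plate with no external load gives equal and opposite internal forces ±P in the two members. Since α_{stainless steel} > α_{cast iron}, heating drives the stainless steel into compression and the cast iron into tension.
Equating the net (thermal + elastic) strains gives |α₁ − α₂|·ΔT = P·[1/(A₁E₁) + 1/(A₂E₂)].
|α₁ − α₂|·ΔT = 5.3×10⁻⁶ × 199 = 0.001055.
1/(A₁E₁) + 1/(A₂E₂) = 1/(1600×117×10³) + 1/(1000×199×10³) = 1.037×10⁻⁸ N⁻¹.
So P = 0.001055 / 1.037×10⁻⁸ = 101.7 kN.
σ_{cast iron} = P/A₁ = 101700/1600 = 63.59 MPa, tensile.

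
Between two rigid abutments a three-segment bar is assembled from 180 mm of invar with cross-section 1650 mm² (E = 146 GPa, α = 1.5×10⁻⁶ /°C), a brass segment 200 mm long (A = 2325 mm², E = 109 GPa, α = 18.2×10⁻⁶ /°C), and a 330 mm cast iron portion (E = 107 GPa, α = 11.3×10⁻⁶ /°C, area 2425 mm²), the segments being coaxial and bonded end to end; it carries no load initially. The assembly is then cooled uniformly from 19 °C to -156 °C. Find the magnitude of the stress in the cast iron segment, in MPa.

If the supports were absent, the total length change would be Σ αᵢΔT Lᵢ = 1.5×10⁻⁶×175×180 + 18.2×10⁻⁶×175×200 + 11.3×10⁻⁶×175×330 = 1.337 mm.
The walls prevent any net length change, so an axial force P (same in every segment) develops. Compatibility: P · Σ Lᵢ/(AᵢEᵢ) = δ_free.
Σ Lᵢ/(AᵢEᵢ) = 180/(1650×146×10³) + 200/(2325×109×10³) + 330/(2425×107×10³) = 2.808×10⁻⁶ mm/N.
P = 1.337 / 2.808×10⁻⁶ = 476000 N = 476 kN, tensile.
σ_{cast iron} = P / A = 476000 / 2425 = 196.3 MPa.

σ ≈ 196 MPa (tensile)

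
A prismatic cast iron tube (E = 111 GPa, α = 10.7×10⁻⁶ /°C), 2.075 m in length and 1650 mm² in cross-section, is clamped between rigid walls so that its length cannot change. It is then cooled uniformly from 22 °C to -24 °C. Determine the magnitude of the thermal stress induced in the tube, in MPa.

σ ≈ 54.6 MPa (tensile)

The supports are rigid, so the total axial strain is zero. The restrained thermal strain is ε = αΔT = 10.7×10⁻⁶ × 46 = 492.2×10⁻⁶.
Hence σ = E·αΔT = 111×10³ × 492.2×10⁻⁶ = 54.63 MPa, tensile.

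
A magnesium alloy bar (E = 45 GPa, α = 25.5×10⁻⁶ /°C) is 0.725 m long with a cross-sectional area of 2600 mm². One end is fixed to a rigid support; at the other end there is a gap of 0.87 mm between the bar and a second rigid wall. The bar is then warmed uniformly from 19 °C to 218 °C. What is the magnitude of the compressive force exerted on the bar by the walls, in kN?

If the wall were absent the bar would grow by αΔT L = 25.5×10⁻⁶ × 199 × 725 = 3.679 mm.
The gap closes (δ_free > 0.87 mm) and the wall then resists a further 3.679 − 0.87 = 2.809 mm of expansion.
Compatibility: PL/(AE) = 2.809 mm, so σ = P/A = E × (2.809/725) = 174.4 MPa.
Force on the wall = σA = 174.4 × 2600 mm² = 453.3 kN.

P ≈ 453 kN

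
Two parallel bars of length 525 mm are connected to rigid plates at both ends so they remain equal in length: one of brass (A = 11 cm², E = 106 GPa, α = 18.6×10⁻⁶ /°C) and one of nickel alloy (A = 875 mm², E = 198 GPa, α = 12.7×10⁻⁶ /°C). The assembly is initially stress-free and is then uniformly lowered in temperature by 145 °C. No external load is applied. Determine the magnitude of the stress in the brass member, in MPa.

Both members must finish at the same length. With the larger α, the brass tends to over-contract; the plates restrain it, putting the brass in tension and the nickel alloy in compression. With no external load the two internal forces are equal and opposite, magnitude P.
Equating the net (thermal + elastic) strains gives |α₁ − α₂|·ΔT = P·[1/(A₁E₁) + 1/(A₂E₂)].
|α₁ − α₂|·ΔT = 5.9×10⁻⁶ × 145 = 0.0008555.
1/(A₁E₁) + 1/(A₂E₂) = 1/(1100×106×10³) + 1/(875×198×10³) = 1.435×10⁻⁸ N⁻¹.
So P = 0.0008555 / 1.435×10⁻⁸ = 59.62 kN.
σ_{brass} = P/A₁ = 59620/1100 = 54.2 MPa, tensile.

σ ≈ 54.2 MPa (tensile)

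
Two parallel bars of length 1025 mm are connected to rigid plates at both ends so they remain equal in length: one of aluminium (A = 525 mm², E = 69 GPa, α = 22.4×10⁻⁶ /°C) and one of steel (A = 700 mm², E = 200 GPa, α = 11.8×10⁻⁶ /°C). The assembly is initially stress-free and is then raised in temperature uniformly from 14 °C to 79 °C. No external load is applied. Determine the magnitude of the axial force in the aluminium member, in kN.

P ≈ 19.8 kN (compressive in the aluminium)

Equilibrium of a rigid end plate with no external load gives equal and opposite internal forces ±P in the two members. Since α_{aluminium} > α_{steel}, heating drives the aluminium into compression and the steel into tension.
Equating the net (thermal + elastic) strains gives |α₁ − α₂|·ΔT = P·[1/(A₁E₁) + 1/(A₂E₂)].
|α₁ − α₂|·ΔT = 10.6×10⁻⁶ × 65 = 0.000689.
1/(A₁E₁) + 1/(A₂E₂) = 1/(525×69×10³) + 1/(700×200×10³) = 3.475×10⁻⁸ N⁻¹.
So P = 0.000689 / 3.475×10⁻⁸ = 19.83 kN.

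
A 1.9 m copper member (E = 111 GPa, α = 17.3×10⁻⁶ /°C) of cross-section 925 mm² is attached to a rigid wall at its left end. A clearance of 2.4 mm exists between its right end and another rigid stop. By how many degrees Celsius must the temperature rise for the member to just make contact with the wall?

The gap closes when αΔT L = 2.4 mm, since the member is still unstressed at that instant.
So ΔT = g/(αL) = 2.4/(17.3×10⁻⁶ × 1900) = 73.01 °C.

ΔT ≈ 73 °C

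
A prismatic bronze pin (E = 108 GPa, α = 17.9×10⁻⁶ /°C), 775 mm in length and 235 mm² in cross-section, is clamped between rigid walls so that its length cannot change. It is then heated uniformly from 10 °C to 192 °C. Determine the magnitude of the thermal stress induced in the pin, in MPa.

Because both ends are immovable the net strain is zero, and the suppressed thermal strain is αΔT = 17.9×10⁻⁶ × 182 = 3257.8×10⁻⁶.
The stress required to suppress this strain is σ = Eε = 108×10³ × 3257.8×10⁻⁶ = 351.8 MPa, compressive since the pin is trying to expand.

σ ≈ 352 MPa (compressive)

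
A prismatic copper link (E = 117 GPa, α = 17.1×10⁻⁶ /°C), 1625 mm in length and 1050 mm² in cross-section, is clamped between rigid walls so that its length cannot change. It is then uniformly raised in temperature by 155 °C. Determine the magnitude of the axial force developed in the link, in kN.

P ≈ 326 kN (compressive)

Full restraint means ε = 0, so the stress is σ = EαΔT = 117×10³ × 17.1×10⁻⁶ × 155 = 310.1 MPa.
Then P = σA = 310.1 × 1050 mm² = 325.6 kN, compressive.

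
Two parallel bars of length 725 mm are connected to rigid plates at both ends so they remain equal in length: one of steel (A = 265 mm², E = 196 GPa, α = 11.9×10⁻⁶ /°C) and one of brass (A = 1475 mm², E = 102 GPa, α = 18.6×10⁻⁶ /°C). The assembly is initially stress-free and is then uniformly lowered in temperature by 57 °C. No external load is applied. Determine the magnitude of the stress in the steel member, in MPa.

σ ≈ 55.6 MPa (compressive)

The brass has the larger α, so on cooling it would change length more than the steel if both were free. The rigid plates force a common final length, so the brass is put into tension and the steel into compression, with equal and opposite forces P (no external load).
Compatibility of the two members (thermal + elastic change equal): (α₁ − α₂)ΔT = P·[1/(A₁E₁) + 1/(A₂E₂)].
|α₁ − α₂|·ΔT = 6.7×10⁻⁶ × 57 = 0.0003819.
1/(A₁E₁) + 1/(A₂E₂) = 1/(265×196×10³) + 1/(1475×102×10³) = 2.59×10⁻⁸ N⁻¹.
P = 0.0003819 / 2.59×10⁻⁸ = 14750 N = 14.75 kN.
σ_{steel} = P/A₁ = 14750/265 = 55.64 MPa, compressive.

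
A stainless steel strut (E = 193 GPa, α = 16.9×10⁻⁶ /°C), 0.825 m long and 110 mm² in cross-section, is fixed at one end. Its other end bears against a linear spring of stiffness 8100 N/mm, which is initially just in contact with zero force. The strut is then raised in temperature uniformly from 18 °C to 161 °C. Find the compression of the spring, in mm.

Free thermal expansion: δ_free = αΔT L = 16.9×10⁻⁶ × 143 × 825 = 1.994 mm.
Let P be the compressive force at the spring. The strut shortens elastically by PL/(AE) and the spring compresses by P/k; together these equal δ_free.
P [ L/(AE) + 1/k ] = δ_free → P [ 825/(110×193×10³) + 1/(8100) ] = 1.994.
P = 1.994 / 0.0001623 = 12280 N.
Spring compression = P/k = 12280/(8100) = 1.516 mm.

δ ≈ 1.52 mm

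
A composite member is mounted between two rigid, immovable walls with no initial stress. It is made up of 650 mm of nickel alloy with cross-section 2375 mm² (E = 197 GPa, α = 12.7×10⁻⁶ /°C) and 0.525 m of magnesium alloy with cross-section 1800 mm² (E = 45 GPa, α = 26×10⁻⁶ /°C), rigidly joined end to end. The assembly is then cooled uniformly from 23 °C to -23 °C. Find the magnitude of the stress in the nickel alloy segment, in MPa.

With the walls removed the bar would change length by δ_free = Σ αᵢΔT Lᵢ = 12.7×10⁻⁶×46×650 + 26×10⁻⁶×46×525 = 1.008 mm.
The rigid supports impose zero overall length change; the single axial force P common to all segments must satisfy P Σ Lᵢ/(AᵢEᵢ) = δ_free.
The series flexibility is Σ Lᵢ/(AᵢEᵢ) = 650/(2375×197×10³) + 525/(1800×45×10³) = 7.871×10⁻⁶ mm/N.
Hence P = δ_free / Σ(L/AE) = 1.008/7.871×10⁻⁶ = 128 kN (tensile).
σ_{nickel alloy} = P / A = 128000 / 2375 = 53.9 MPa.

σ ≈ 53.9 MPa (tensile)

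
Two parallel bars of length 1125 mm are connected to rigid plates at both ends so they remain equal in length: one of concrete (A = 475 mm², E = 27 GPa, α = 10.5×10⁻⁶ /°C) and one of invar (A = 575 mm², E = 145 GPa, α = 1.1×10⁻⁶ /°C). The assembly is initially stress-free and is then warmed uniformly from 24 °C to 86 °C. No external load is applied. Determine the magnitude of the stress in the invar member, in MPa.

σ ≈ 11.3 MPa (tensile)

Equilibrium of a rigid end plate with no external load gives equal and opposite internal forces ±P in the two members. Since α_{concrete} > α_{invar}, heating drives the concrete into compression and the invar into tension.
Equating the net (thermal + elastic) strains gives |α₁ − α₂|·ΔT = P·[1/(A₁E₁) + 1/(A₂E₂)].
|α₁ − α₂|·ΔT = 9.4×10⁻⁶ × 62 = 0.0005828.
1/(A₁E₁) + 1/(A₂E₂) = 1/(475×27×10³) + 1/(575×145×10³) = 8.997×10⁻⁸ N⁻¹.
So P = 0.0005828 / 8.997×10⁻⁸ = 6.478 kN.
σ_{invar} = P/A₂ = 6478/575 = 11.27 MPa, tensile.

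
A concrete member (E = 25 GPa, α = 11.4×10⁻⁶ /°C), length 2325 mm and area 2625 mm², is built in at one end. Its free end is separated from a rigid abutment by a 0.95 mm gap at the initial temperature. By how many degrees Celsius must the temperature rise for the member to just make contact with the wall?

The gap closes when αΔT L = 0.95 mm, since the member is still unstressed at that instant.
So ΔT = g/(αL) = 0.95/(11.4×10⁻⁶ × 2325) = 35.84 °C.

ΔT ≈ 35.8 °C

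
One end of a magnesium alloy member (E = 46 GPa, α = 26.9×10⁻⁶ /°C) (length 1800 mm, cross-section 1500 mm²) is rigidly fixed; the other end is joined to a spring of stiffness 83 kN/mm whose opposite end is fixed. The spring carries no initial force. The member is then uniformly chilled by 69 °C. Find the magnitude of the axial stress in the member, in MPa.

σ ≈ 58.4 MPa (tensile)

The unrestrained thermal change is αΔT L = 26.9×10⁻⁶ × 69 × 1800 = 3.341 mm.
With a force P in the spring, the elastic change of the member is PL/(AE) and that of the spring is P/k; compatibility requires their sum to equal δ_free.
So P = δ_free / [L/(AE) + 1/k] = 3.341 / [ 1800/(1500×46×10³) + 1/(83×10³) ].
P = 3.341 / 3.814×10⁻⁵ = 87610 N.
σ = P/A = 87610/1500 = 58.41 MPa.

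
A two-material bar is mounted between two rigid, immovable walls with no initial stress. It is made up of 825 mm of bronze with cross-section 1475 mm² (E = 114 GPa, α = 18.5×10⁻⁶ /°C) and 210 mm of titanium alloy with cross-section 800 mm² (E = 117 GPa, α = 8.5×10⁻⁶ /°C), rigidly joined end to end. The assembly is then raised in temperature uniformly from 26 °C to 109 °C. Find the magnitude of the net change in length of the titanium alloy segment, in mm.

Free thermal expansion of the whole bar: Σ αᵢΔT Lᵢ = 18.5×10⁻⁶×83×825 + 8.5×10⁻⁶×83×210 = 1.415 mm.
The walls prevent any net length change, so an axial force P (same in every segment) develops. Compatibility: P · Σ Lᵢ/(AᵢEᵢ) = δ_free.
Σ Lᵢ/(AᵢEᵢ) = 825/(1475×114×10³) + 210/(800×117×10³) = 7.15×10⁻⁶ mm/N.
So P = 1.415 / 7.15×10⁻⁶ = 197.9 kN, compressive.
For the titanium alloy segment, free thermal change = 8.5×10⁻⁶×83×210 = 0.1482 mm and elastic change from P = 197900×210/(800×117×10³) = 0.444 mm; these oppose, so the net change is 0.296 mm (segment shortens).

|ΔL| ≈ 0.296 mm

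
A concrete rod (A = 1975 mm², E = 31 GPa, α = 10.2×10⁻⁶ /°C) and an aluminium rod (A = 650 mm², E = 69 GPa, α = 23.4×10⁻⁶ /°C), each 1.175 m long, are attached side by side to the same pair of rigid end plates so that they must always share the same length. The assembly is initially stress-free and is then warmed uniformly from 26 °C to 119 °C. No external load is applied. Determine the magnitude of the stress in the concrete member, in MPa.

Equilibrium of a rigid end plate with no external load gives equal and opposite internal forces ±P in the two members. Since α_{aluminium} > α_{concrete}, heating drives the aluminium into compression and the concrete into tension.
Compatibility of the two members (thermal + elastic change equal): (α₁ − α₂)ΔT = P·[1/(A₁E₁) + 1/(A₂E₂)].
|α₁ − α₂|·ΔT = 13.2×10⁻⁶ × 93 = 0.001228.
1/(A₁E₁) + 1/(A₂E₂) = 1/(1975×31×10³) + 1/(650×69×10³) = 3.863×10⁻⁸ N⁻¹.
So P = 0.001228 / 3.863×10⁻⁸ = 31.78 kN.
σ_{concrete} = P/A₁ = 31780/1975 = 16.09 MPa, tensile.

σ ≈ 16.1 MPa (tensile)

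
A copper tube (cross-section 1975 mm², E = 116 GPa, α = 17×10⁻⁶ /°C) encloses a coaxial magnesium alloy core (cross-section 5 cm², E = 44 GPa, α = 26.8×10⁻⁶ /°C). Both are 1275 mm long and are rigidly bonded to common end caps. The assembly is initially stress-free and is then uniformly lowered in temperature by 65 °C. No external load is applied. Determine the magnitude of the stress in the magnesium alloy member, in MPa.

σ ≈ 25.6 MPa (tensile)

Equilibrium of a rigid end plate with no external load gives equal and opposite internal forces ±P in the two members. Since α_{magnesium alloy} > α_{copper}, cooling drives the magnesium alloy into tension and the copper into compression.
Compatibility of the two members (thermal + elastic change equal): (α₁ − α₂)ΔT = P·[1/(A₁E₁) + 1/(A₂E₂)].
|α₁ − α₂|·ΔT = 9.8×10⁻⁶ × 65 = 0.000637.
1/(A₁E₁) + 1/(A₂E₂) = 1/(1975×116×10³) + 1/(500×44×10³) = 4.982×10⁻⁸ N⁻¹.
P = 0.000637 / 4.982×10⁻⁸ = 12790 N = 12.79 kN.
σ_{magnesium alloy} = P/A₂ = 12790/500 = 25.57 MPa, tensile.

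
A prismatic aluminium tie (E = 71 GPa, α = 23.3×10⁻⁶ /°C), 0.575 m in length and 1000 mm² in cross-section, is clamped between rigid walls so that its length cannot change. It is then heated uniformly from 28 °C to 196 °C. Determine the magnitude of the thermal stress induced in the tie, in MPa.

σ ≈ 278 MPa (compressive)

Because both ends are immovable the net strain is zero, and the suppressed thermal strain is αΔT = 23.3×10⁻⁶ × 168 = 3914.4×10⁻⁶.
Hence σ = E·αΔT = 71×10³ × 3914.4×10⁻⁶ = 277.9 MPa, compressive.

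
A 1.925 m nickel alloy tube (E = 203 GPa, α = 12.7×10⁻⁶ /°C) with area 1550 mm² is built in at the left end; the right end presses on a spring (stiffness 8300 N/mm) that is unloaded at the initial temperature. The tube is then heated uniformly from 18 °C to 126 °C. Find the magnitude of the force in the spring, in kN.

P ≈ 20.9 kN

Free thermal expansion: δ_free = αΔT L = 12.7×10⁻⁶ × 108 × 1925 = 2.64 mm.
With a force P in the spring, the elastic change of the tube is PL/(AE) and that of the spring is P/k; compatibility requires their sum to equal δ_free.
So P = δ_free / [L/(AE) + 1/k] = 2.64 / [ 1925/(1550×203×10³) + 1/(8300) ].
P = 2.64 / 0.0001266 = 20860 N.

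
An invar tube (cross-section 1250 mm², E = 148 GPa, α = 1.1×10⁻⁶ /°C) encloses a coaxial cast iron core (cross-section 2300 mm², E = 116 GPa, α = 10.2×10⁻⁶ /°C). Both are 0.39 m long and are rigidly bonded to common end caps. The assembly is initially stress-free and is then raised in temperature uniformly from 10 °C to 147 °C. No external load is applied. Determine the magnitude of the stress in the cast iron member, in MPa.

σ ≈ 59.2 MPa (compressive)

Both members must finish at the same length. With the larger α, the cast iron tends to over-expand; the plates restrain it, putting the cast iron in compression and the invar in tension. With no external load the two internal forces are equal and opposite, magnitude P.
Setting the final lengths equal and cancelling L: (α₁ − α₂)ΔT = P/(A₁E₁) + P/(A₂E₂).
|α₁ − α₂|·ΔT = 9.1×10⁻⁶ × 137 = 0.001247.
1/(A₁E₁) + 1/(A₂E₂) = 1/(1250×148×10³) + 1/(2300×116×10³) = 9.154×10⁻⁹ N⁻¹.
So P = 0.001247 / 9.154×10⁻⁹ = 136.2 kN.
σ_{cast iron} = P/A₂ = 136200/2300 = 59.22 MPa, compressive.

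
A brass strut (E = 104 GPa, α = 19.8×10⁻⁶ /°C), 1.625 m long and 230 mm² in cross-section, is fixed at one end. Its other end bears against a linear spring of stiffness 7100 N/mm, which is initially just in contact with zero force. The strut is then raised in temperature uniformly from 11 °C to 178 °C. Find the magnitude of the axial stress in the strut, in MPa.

Free thermal expansion: δ_free = αΔT L = 19.8×10⁻⁶ × 167 × 1625 = 5.373 mm.
Let P be the compressive force at the spring. The strut shortens elastically by PL/(AE) and the spring compresses by P/k; together these equal δ_free.
So P = δ_free / [L/(AE) + 1/k] = 5.373 / [ 1625/(230×104×10³) + 1/(7100) ].
P = 5.373 / 0.0002088 = 25740 N.
σ = P/A = 25740/230 = 111.9 MPa.

σ ≈ 112 MPa (compressive)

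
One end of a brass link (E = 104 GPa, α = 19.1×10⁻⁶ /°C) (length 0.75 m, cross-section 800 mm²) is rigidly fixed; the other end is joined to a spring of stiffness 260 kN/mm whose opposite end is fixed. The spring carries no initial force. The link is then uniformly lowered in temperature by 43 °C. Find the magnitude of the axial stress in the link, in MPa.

The unrestrained thermal change is αΔT L = 19.1×10⁻⁶ × 43 × 750 = 0.616 mm.
With a force P in the spring, the elastic change of the link is PL/(AE) and that of the spring is P/k; compatibility requires their sum to equal δ_free.
P [ L/(AE) + 1/k ] = δ_free → P [ 750/(800×104×10³) + 1/(260×10³) ] = 0.616.
P = 0.616 / 1.286×10⁻⁵ = 47900 N.
σ = P/A = 47900/800 = 59.87 MPa.

σ ≈ 59.9 MPa (tensile)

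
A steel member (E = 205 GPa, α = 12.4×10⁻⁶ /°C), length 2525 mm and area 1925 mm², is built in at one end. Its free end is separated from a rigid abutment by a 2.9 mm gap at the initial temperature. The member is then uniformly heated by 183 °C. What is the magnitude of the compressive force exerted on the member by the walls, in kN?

If the wall were absent the member would grow by αΔT L = 12.4×10⁻⁶ × 183 × 2525 = 5.73 mm.
After closing the 2.9 mm clearance, 5.73 − 2.9 = 2.83 mm of expansion remains to be suppressed by the wall.
That suppressed elongation corresponds to σ = E·Δ/L = 205×10³ × 2.83/2525 = 229.7 MPa.
P = σA = 229.7 × 1925 = 442.3 kN.

P ≈ 442 kN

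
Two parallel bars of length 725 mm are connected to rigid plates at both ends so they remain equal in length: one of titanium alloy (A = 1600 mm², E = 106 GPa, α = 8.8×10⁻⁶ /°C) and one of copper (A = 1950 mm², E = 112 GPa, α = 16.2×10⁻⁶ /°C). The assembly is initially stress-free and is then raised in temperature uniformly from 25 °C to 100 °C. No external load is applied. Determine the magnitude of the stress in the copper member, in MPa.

The copper has the larger α, so on heating it would change length more than the titanium alloy if both were free. The rigid plates force a common final length, so the copper is put into compression and the titanium alloy into tension, with equal and opposite forces P (no external load).
Compatibility of the two members (thermal + elastic change equal): (α₁ − α₂)ΔT = P·[1/(A₁E₁) + 1/(A₂E₂)].
|α₁ − α₂|·ΔT = 7.4×10⁻⁶ × 75 = 0.000555.
1/(A₁E₁) + 1/(A₂E₂) = 1/(1600×106×10³) + 1/(1950×112×10³) = 1.047×10⁻⁸ N⁻¹.
So P = 0.000555 / 1.047×10⁻⁸ = 52.98 kN.
σ_{copper} = P/A₂ = 52980/1950 = 27.17 MPa, compressive.

σ ≈ 27.2 MPa (compressive)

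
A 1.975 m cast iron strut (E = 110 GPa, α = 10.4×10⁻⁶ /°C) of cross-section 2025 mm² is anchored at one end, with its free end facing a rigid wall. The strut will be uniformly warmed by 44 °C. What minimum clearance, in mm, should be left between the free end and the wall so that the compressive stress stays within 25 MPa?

g ≈ 0.455 mm

Free expansion if unrestrained: δ_free = αΔT L = 10.4×10⁻⁶ × 44 × 1975 = 0.9038 mm.
At the allowable stress the elastic shortening the wall may impose is σL/E = 25 × 1975 / (110×10³) = 0.4489 mm.
The gap must absorb the remainder: g_min = 0.9038 − 0.4489 = 0.4549 mm.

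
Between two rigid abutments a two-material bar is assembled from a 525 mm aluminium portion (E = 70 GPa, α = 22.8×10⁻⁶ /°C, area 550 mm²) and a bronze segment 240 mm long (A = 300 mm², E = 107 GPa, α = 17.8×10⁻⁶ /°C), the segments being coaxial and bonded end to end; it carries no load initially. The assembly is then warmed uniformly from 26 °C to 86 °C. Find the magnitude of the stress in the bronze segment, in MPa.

σ ≈ 154 MPa (compressive)

If the supports were absent, the total length change would be Σ αᵢΔT Lᵢ = 22.8×10⁻⁶×60×525 + 17.8×10⁻⁶×60×240 = 0.9745 mm.
The rigid supports impose zero overall length change; the single axial force P common to all segments must satisfy P Σ Lᵢ/(AᵢEᵢ) = δ_free.
The series flexibility is Σ Lᵢ/(AᵢEᵢ) = 525/(550×70×10³) + 240/(300×107×10³) = 2.111×10⁻⁵ mm/N.
P = 0.9745 / 2.111×10⁻⁵ = 46160 N = 46.16 kN, compressive.
σ_{bronze} = P / A = 46160 / 300 = 153.9 MPa.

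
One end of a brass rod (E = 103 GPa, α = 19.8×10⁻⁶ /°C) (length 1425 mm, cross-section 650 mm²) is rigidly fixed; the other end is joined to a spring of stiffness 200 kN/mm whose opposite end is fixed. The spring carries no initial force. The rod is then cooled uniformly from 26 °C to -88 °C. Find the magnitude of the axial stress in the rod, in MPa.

If the spring were absent the rod would shorten by αΔT L = 19.8×10⁻⁶ × 114 × 1425 = 3.217 mm.
Let P be the tensile force in the spring. The rod extends elastically by PL/(AE) and the spring stretches by P/k; together these equal δ_free.
P [ L/(AE) + 1/k ] = δ_free → P [ 1425/(650×103×10³) + 1/(200×10³) ] = 3.217.
P = 3.217 / 2.628×10⁻⁵ = 122400 N.
σ = P/A = 122400/650 = 188.3 MPa.

σ ≈ 188 MPa (tensile)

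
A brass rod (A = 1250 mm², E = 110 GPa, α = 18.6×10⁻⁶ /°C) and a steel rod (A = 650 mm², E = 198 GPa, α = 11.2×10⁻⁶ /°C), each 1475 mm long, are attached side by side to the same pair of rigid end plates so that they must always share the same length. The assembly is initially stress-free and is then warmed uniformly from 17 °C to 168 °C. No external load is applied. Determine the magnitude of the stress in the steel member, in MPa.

σ ≈ 114 MPa (tensile)

The brass has the larger α, so on heating it would change length more than the steel if both were free. The rigid plates force a common final length, so the brass is put into compression and the steel into tension, with equal and opposite forces P (no external load).
Compatibility of the two members (thermal + elastic change equal): (α₁ − α₂)ΔT = P·[1/(A₁E₁) + 1/(A₂E₂)].
|α₁ − α₂|·ΔT = 7.4×10⁻⁶ × 151 = 0.001117.
1/(A₁E₁) + 1/(A₂E₂) = 1/(1250×110×10³) + 1/(650×198×10³) = 1.504×10⁻⁸ N⁻¹.
P = 0.001117 / 1.504×10⁻⁸ = 74280 N = 74.28 kN.
σ_{steel} = P/A₂ = 74280/650 = 114.3 MPa, tensile.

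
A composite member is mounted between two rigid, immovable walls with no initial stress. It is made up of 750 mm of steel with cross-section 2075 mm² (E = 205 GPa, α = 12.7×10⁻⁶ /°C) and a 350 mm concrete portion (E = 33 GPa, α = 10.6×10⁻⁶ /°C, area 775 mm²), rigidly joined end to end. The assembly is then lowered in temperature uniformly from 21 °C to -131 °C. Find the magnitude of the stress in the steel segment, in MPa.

σ ≈ 62.8 MPa (tensile)

Free thermal contraction of the whole bar: Σ αᵢΔT Lᵢ = 12.7×10⁻⁶×152×750 + 10.6×10⁻⁶×152×350 = 2.012 mm.
Since the ends are fixed, an axial force P builds up, equal in every segment, with P · Σ Lᵢ/(AᵢEᵢ) = δ_free.
The series flexibility is Σ Lᵢ/(AᵢEᵢ) = 750/(2075×205×10³) + 350/(775×33×10³) = 1.545×10⁻⁵ mm/N.
Hence P = δ_free / Σ(L/AE) = 2.012/1.545×10⁻⁵ = 130.2 kN (tensile).
σ_{steel} = P / A = 130200 / 2075 = 62.76 MPa.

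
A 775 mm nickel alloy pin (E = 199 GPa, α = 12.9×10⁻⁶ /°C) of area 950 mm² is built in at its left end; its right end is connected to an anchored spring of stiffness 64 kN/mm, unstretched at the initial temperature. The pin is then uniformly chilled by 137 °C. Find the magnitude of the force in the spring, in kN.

P ≈ 69.4 kN

If the spring were absent the pin would shorten by αΔT L = 12.9×10⁻⁶ × 137 × 775 = 1.37 mm.
With a force P in the spring, the elastic change of the pin is PL/(AE) and that of the spring is P/k; compatibility requires their sum to equal δ_free.
So P = δ_free / [L/(AE) + 1/k] = 1.37 / [ 775/(950×199×10³) + 1/(64×10³) ].
P = 1.37 / 1.972×10⁻⁵ = 69440 N.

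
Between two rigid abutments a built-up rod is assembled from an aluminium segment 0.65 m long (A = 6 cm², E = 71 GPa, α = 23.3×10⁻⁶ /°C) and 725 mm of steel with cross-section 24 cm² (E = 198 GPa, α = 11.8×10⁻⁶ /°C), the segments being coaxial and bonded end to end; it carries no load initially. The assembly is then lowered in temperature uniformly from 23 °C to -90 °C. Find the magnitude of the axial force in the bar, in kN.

With the walls removed the bar would change length by δ_free = Σ αᵢΔT Lᵢ = 23.3×10⁻⁶×113×650 + 11.8×10⁻⁶×113×725 = 2.678 mm.
The walls prevent any net length change, so an axial force P (same in every segment) develops. Compatibility: P · Σ Lᵢ/(AᵢEᵢ) = δ_free.
Σ Lᵢ/(AᵢEᵢ) = 650/(600×71×10³) + 725/(2400×198×10³) = 1.678×10⁻⁵ mm/N.
So P = 2.678 / 1.678×10⁻⁵ = 159.6 kN, tensile.

P ≈ 160 kN (tensile)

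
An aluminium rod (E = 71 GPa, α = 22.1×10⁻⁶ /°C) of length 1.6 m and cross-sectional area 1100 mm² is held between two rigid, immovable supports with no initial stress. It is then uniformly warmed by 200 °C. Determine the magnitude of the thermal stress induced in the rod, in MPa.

With length fixed, the mechanical strain must cancel the thermal strain αΔT = 22.1×10⁻⁶ × 200 = 4420×10⁻⁶.
Hence σ = E·αΔT = 71×10³ × 4420×10⁻⁶ = 313.8 MPa, compressive.

σ ≈ 314 MPa (compressive)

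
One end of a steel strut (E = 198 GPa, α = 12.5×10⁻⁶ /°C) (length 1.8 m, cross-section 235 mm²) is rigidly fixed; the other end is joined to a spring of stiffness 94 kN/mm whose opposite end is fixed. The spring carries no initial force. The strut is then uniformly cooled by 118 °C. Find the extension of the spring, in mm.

δ ≈ 0.573 mm

If the spring were absent the strut would shorten by αΔT L = 12.5×10⁻⁶ × 118 × 1800 = 2.655 mm.
Let P be the tensile force in the spring. The strut extends elastically by PL/(AE) and the spring stretches by P/k; together these equal δ_free.
P [ L/(AE) + 1/k ] = δ_free → P [ 1800/(235×198×10³) + 1/(94×10³) ] = 2.655.
P = 2.655 / 4.932×10⁻⁵ = 53830 N.
Spring extension = P/k = 53830/(94×10³) = 0.5726 mm.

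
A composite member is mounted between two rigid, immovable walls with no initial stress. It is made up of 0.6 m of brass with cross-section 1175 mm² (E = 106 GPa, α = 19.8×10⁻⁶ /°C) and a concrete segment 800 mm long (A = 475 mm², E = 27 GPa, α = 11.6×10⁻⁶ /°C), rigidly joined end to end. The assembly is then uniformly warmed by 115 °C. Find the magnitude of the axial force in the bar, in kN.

P ≈ 36.2 kN (compressive)

Free thermal expansion of the whole bar: Σ αᵢΔT Lᵢ = 19.8×10⁻⁶×115×600 + 11.6×10⁻⁶×115×800 = 2.433 mm.
The walls prevent any net length change, so an axial force P (same in every segment) develops. Compatibility: P · Σ Lᵢ/(AᵢEᵢ) = δ_free.
Σ Lᵢ/(AᵢEᵢ) = 600/(1175×106×10³) + 800/(475×27×10³) = 6.72×10⁻⁵ mm/N.
So P = 2.433 / 6.72×10⁻⁵ = 36.21 kN, compressive.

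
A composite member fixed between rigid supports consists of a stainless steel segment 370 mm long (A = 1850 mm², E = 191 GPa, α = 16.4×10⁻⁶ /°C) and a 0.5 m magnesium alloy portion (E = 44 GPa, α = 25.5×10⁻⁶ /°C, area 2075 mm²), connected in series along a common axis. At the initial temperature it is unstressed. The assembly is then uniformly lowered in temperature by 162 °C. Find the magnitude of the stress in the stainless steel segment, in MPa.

σ ≈ 253 MPa (tensile)

If the supports were absent, the total length change would be Σ αᵢΔT Lᵢ = 16.4×10⁻⁶×162×370 + 25.5×10⁻⁶×162×500 = 3.049 mm.
The rigid supports impose zero overall length change; the single axial force P common to all segments must satisfy P Σ Lᵢ/(AᵢEᵢ) = δ_free.
Σ Lᵢ/(AᵢEᵢ) = 370/(1850×191×10³) + 500/(2075×44×10³) = 6.524×10⁻⁶ mm/N.
P = 3.049 / 6.524×10⁻⁶ = 467300 N = 467.3 kN, tensile.
σ_{stainless steel} = P / A = 467300 / 1850 = 252.6 MPa.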